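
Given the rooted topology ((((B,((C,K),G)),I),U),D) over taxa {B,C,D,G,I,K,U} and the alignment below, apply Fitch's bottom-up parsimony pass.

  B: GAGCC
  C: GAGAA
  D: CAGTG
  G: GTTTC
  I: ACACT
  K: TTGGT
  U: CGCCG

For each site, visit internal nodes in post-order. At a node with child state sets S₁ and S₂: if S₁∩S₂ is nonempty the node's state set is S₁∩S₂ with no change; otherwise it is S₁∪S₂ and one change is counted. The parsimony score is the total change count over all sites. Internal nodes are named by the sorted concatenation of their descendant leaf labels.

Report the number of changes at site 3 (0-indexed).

4

[col 0] CK: children C:{G}, K:{T} ∪→ {G,T}; cost 1
[col 0] CGK: children CK:{G,T}, G:{G} ∩→ {G}; cost 0
[col 0] BCGK: children B:{G}, CGK:{G} ∩→ {G}; cost 0
[col 0] BCGIK: children BCGK:{G}, I:{A} ∪→ {A,G}; cost 1
[col 0] BCGIKU: children BCGIK:{A,G}, U:{C} ∪→ {A,C,G}; cost 1
[col 0] BCDGIKU: children BCGIKU:{A,C,G}, D:{C} ∩→ {C}; cost 0
[col 1] CK: children C:{A}, K:{T} ∪→ {A,T}; cost 1
[col 1] CGK: children CK:{A,T}, G:{T} ∩→ {T}; cost 0
[col 1] BCGK: children B:{A}, CGK:{T} ∪→ {A,T}; cost 1
[col 1] BCGIK: children BCGK:{A,T}, I:{C} ∪→ {A,C,T}; cost 1
[col 1] BCGIKU: children BCGIK:{A,C,T}, U:{G} ∪→ {A,C,G,T}; cost 1
[col 1] BCDGIKU: children BCGIKU:{A,C,G,T}, D:{A} ∩→ {A}; cost 0
[col 2] CK: children C:{G}, K:{G} ∩→ {G}; cost 0
[col 2] CGK: children CK:{G}, G:{T} ∪→ {G,T}; cost 1
[col 2] BCGK: children B:{G}, CGK:{G,T} ∩→ {G}; cost 0
[col 2] BCGIK: children BCGK:{G}, I:{A} ∪→ {A,G}; cost 1
[col 2] BCGIKU: children BCGIK:{A,G}, U:{C} ∪→ {A,C,G}; cost 1
[col 2] BCDGIKU: children BCGIKU:{A,C,G}, D:{G} ∩→ {G}; cost 0
[col 3] CK: children C:{A}, K:{G} ∪→ {A,G}; cost 1
[col 3] CGK: children CK:{A,G}, G:{T} ∪→ {A,G,T}; cost 1
[col 3] BCGK: children B:{C}, CGK:{A,G,T} ∪→ {A,C,G,T}; cost 1
[col 3] BCGIK: children BCGK:{A,C,G,T}, I:{C} ∩→ {C}; cost 0
[col 3] BCGIKU: children BCGIK:{C}, U:{C} ∩→ {C}; cost 0
[col 3] BCDGIKU: children BCGIKU:{C}, D:{T} ∪→ {C,T}; cost 1
[col 4] CK: children C:{A}, K:{T} ∪→ {A,T}; cost 1
[col 4] CGK: children CK:{A,T}, G:{C} ∪→ {A,C,T}; cost 1
[col 4] BCGK: children B:{C}, CGK:{A,C,T} ∩→ {C}; cost 0
[col 4] BCGIK: children BCGK:{C}, I:{T} ∪→ {C,T}; cost 1
[col 4] BCGIKU: children BCGIK:{C,T}, U:{G} ∪→ {C,G,T}; cost 1
[col 4] BCDGIKU: children BCGIKU:{C,G,T}, D:{G} ∩→ {G}; cost 0
per-site changes: [3, 4, 3, 4, 4]; total = 18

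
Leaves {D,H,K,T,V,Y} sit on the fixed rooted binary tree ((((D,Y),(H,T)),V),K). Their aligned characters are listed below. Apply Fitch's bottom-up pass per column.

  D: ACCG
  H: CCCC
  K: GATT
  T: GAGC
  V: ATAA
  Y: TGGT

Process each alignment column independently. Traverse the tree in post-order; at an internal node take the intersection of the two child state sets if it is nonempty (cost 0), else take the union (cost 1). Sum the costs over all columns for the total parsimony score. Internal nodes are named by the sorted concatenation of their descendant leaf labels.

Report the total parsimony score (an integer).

DY@0: {A} ∪ {T} = {A,T} (union, +1)
HT@0: {C} ∪ {G} = {C,G} (union, +1)
DHTY@0: {A,T} ∪ {C,G} = {A,C,G,T} (union, +1)
DHTVY@0: {A,C,G,T} ∩ {A} = {A} (intersection, +0)
DHKTVY@0: {A} ∪ {G} = {A,G} (union, +1)
DY@1: {C} ∪ {G} = {C,G} (union, +1)
HT@1: {C} ∪ {A} = {A,C} (union, +1)
DHTY@1: {C,G} ∩ {A,C} = {C} (intersection, +0)
DHTVY@1: {C} ∪ {T} = {C,T} (union, +1)
DHKTVY@1: {C,T} ∪ {A} = {A,C,T} (union, +1)
DY@2: {C} ∪ {G} = {C,G} (union, +1)
HT@2: {C} ∪ {G} = {C,G} (union, +1)
DHTY@2: {C,G} ∩ {C,G} = {C,G} (intersection, +0)
DHTVY@2: {C,G} ∪ {A} = {A,C,G} (union, +1)
DHKTVY@2: {A,C,G} ∪ {T} = {A,C,G,T} (union, +1)
DY@3: {G} ∪ {T} = {G,T} (union, +1)
HT@3: {C} ∩ {C} = {C} (intersection, +0)
DHTY@3: {G,T} ∪ {C} = {C,G,T} (union, +1)
DHTVY@3: {C,G,T} ∪ {A} = {A,C,G,T} (union, +1)
DHKTVY@3: {A,C,G,T} ∩ {T} = {T} (intersection, +0)
per-site changes: [4, 4, 4, 3]; total = 15

15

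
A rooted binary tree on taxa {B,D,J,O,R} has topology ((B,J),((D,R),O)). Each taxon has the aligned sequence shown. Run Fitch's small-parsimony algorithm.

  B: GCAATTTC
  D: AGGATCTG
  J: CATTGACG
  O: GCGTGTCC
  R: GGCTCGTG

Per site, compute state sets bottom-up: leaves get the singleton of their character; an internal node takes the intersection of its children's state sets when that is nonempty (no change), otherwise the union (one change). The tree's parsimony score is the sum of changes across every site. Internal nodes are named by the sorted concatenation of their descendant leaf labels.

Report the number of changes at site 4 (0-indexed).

[col 0] BJ: children B:{G}, J:{C} ∪→ {C,G}; cost 1
[col 0] DR: children D:{A}, R:{G} ∪→ {A,G}; cost 1
[col 0] DOR: children DR:{A,G}, O:{G} ∩→ {G}; cost 0
[col 0] BDJOR: children BJ:{C,G}, DOR:{G} ∩→ {G}; cost 0
[col 1] BJ: children B:{C}, J:{A} ∪→ {A,C}; cost 1
[col 1] DR: children D:{G}, R:{G} ∩→ {G}; cost 0
[col 1] DOR: children DR:{G}, O:{C} ∪→ {C,G}; cost 1
[col 1] BDJOR: children BJ:{A,C}, DOR:{C,G} ∩→ {C}; cost 0
[col 2] BJ: children B:{A}, J:{T} ∪→ {A,T}; cost 1
[col 2] DR: children D:{G}, R:{C} ∪→ {C,G}; cost 1
[col 2] DOR: children DR:{C,G}, O:{G} ∩→ {G}; cost 0
[col 2] BDJOR: children BJ:{A,T}, DOR:{G} ∪→ {A,G,T}; cost 1
[col 3] BJ: children B:{A}, J:{T} ∪→ {A,T}; cost 1
[col 3] DR: children D:{A}, R:{T} ∪→ {A,T}; cost 1
[col 3] DOR: children DR:{A,T}, O:{T} ∩→ {T}; cost 0
[col 3] BDJOR: children BJ:{A,T}, DOR:{T} ∩→ {T}; cost 0
[col 4] BJ: children B:{T}, J:{G} ∪→ {G,T}; cost 1
[col 4] DR: children D:{T}, R:{C} ∪→ {C,T}; cost 1
[col 4] DOR: children DR:{C,T}, O:{G} ∪→ {C,G,T}; cost 1
[col 4] BDJOR: children BJ:{G,T}, DOR:{C,G,T} ∩→ {G,T}; cost 0
[col 5] BJ: children B:{T}, J:{A} ∪→ {A,T}; cost 1
[col 5] DR: children D:{C}, R:{G} ∪→ {C,G}; cost 1
[col 5] DOR: children DR:{C,G}, O:{T} ∪→ {C,G,T}; cost 1
[col 5] BDJOR: children BJ:{A,T}, DOR:{C,G,T} ∩→ {T}; cost 0
[col 6] BJ: children B:{T}, J:{C} ∪→ {C,T}; cost 1
[col 6] DR: children D:{T}, R:{T} ∩→ {T}; cost 0
[col 6] DOR: children DR:{T}, O:{C} ∪→ {C,T}; cost 1
[col 6] BDJOR: children BJ:{C,T}, DOR:{C,T} ∩→ {C,T}; cost 0
[col 7] BJ: children B:{C}, J:{G} ∪→ {C,G}; cost 1
[col 7] DR: children D:{G}, R:{G} ∩→ {G}; cost 0
[col 7] DOR: children DR:{G}, O:{C} ∪→ {C,G}; cost 1
[col 7] BDJOR: children BJ:{C,G}, DOR:{C,G} ∩→ {C,G}; cost 0
per-site changes: [2, 2, 3, 2, 3, 3, 2, 2]; total = 19

3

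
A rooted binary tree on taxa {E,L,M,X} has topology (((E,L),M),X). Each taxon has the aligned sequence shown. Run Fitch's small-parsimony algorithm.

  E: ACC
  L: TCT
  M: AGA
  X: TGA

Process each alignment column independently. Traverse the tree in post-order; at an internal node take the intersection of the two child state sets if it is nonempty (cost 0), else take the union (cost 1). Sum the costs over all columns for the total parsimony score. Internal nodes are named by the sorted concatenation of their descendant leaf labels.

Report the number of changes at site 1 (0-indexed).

1

[col 0] EL: children E:{A}, L:{T} ∪→ {A,T}; cost 1
[col 0] ELM: children EL:{A,T}, M:{A} ∩→ {A}; cost 0
[col 0] ELMX: children ELM:{A}, X:{T} ∪→ {A,T}; cost 1
[col 1] EL: children E:{C}, L:{C} ∩→ {C}; cost 0
[col 1] ELM: children EL:{C}, M:{G} ∪→ {C,G}; cost 1
[col 1] ELMX: children ELM:{C,G}, X:{G} ∩→ {G}; cost 0
[col 2] EL: children E:{C}, L:{T} ∪→ {C,T}; cost 1
[col 2] ELM: children EL:{C,T}, M:{A} ∪→ {A,C,T}; cost 1
[col 2] ELMX: children ELM:{A,C,T}, X:{A} ∩→ {A}; cost 0
per-site changes: [2, 1, 2]; total = 5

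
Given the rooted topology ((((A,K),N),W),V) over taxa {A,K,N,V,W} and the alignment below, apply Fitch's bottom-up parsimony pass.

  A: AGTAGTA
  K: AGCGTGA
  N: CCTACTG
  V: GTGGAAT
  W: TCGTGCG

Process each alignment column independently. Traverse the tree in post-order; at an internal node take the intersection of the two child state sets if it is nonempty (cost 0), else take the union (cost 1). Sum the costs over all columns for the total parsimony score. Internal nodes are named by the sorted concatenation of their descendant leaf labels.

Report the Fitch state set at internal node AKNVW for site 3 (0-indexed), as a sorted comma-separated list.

site 0, node AK: A={A} ∩ K={A} → {A} (+0)
site 0, node AKN: AK={A} ∪ N={C} → {A,C} (+1)
site 0, node AKNW: AKN={A,C} ∪ W={T} → {A,C,T} (+1)
site 0, node AKNVW: AKNW={A,C,T} ∪ V={G} → {A,C,G,T} (+1)
site 1, node AK: A={G} ∩ K={G} → {G} (+0)
site 1, node AKN: AK={G} ∪ N={C} → {C,G} (+1)
site 1, node AKNW: AKN={C,G} ∩ W={C} → {C} (+0)
site 1, node AKNVW: AKNW={C} ∪ V={T} → {C,T} (+1)
site 2, node AK: A={T} ∪ K={C} → {C,T} (+1)
site 2, node AKN: AK={C,T} ∩ N={T} → {T} (+0)
site 2, node AKNW: AKN={T} ∪ W={G} → {G,T} (+1)
site 2, node AKNVW: AKNW={G,T} ∩ V={G} → {G} (+0)
site 3, node AK: A={A} ∪ K={G} → {A,G} (+1)
site 3, node AKN: AK={A,G} ∩ N={A} → {A} (+0)
site 3, node AKNW: AKN={A} ∪ W={T} → {A,T} (+1)
site 3, node AKNVW: AKNW={A,T} ∪ V={G} → {A,G,T} (+1)
site 4, node AK: A={G} ∪ K={T} → {G,T} (+1)
site 4, node AKN: AK={G,T} ∪ N={C} → {C,G,T} (+1)
site 4, node AKNW: AKN={C,G,T} ∩ W={G} → {G} (+0)
site 4, node AKNVW: AKNW={G} ∪ V={A} → {A,G} (+1)
site 5, node AK: A={T} ∪ K={G} → {G,T} (+1)
site 5, node AKN: AK={G,T} ∩ N={T} → {T} (+0)
site 5, node AKNW: AKN={T} ∪ W={C} → {C,T} (+1)
site 5, node AKNVW: AKNW={C,T} ∪ V={A} → {A,C,T} (+1)
site 6, node AK: A={A} ∩ K={A} → {A} (+0)
site 6, node AKN: AK={A} ∪ N={G} → {A,G} (+1)
site 6, node AKNW: AKN={A,G} ∩ W={G} → {G} (+0)
site 6, node AKNVW: AKNW={G} ∪ V={T} → {G,T} (+1)
per-site changes: [3, 2, 2, 3, 3, 3, 2]; total = 18

A,G,T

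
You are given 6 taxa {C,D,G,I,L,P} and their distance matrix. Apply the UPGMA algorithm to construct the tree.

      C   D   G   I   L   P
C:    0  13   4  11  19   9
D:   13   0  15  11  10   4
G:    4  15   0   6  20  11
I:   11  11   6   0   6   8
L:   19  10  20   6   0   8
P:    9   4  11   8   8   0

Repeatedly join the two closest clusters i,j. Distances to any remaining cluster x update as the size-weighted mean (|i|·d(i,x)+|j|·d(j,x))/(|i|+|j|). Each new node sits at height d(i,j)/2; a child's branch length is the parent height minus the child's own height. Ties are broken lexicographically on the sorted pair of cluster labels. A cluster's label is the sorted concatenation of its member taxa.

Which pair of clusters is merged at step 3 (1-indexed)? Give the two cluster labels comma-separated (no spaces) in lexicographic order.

I,L

step 1: merge (C,G) at d=4; branch lengths C→2, G→2; new cluster CG
  updated: d(CG,D)=14, d(CG,I)=17/2, d(CG,L)=39/2, d(CG,P)=10
step 2: merge (D,P) at d=4; branch lengths D→2, P→2; new cluster DP
  updated: d(CG,DP)=12, d(DP,I)=19/2, d(DP,L)=9
step 3: merge (I,L) at d=6; branch lengths I→3, L→3; new cluster IL
  updated: d(CG,IL)=14, d(DP,IL)=37/4
step 4: merge (DP,IL) at d=37/4; branch lengths DP→21/8, IL→13/8; new cluster DILP
  updated: d(CG,DILP)=13
step 5: merge (CG,DILP) at d=13; branch lengths CG→9/2, DILP→15/8; new cluster CDGILP
final tree: ((C:2,G:2):9/2,((D:2,P:2):21/8,(I:3,L:3):13/8):15/8)
total length: 197/8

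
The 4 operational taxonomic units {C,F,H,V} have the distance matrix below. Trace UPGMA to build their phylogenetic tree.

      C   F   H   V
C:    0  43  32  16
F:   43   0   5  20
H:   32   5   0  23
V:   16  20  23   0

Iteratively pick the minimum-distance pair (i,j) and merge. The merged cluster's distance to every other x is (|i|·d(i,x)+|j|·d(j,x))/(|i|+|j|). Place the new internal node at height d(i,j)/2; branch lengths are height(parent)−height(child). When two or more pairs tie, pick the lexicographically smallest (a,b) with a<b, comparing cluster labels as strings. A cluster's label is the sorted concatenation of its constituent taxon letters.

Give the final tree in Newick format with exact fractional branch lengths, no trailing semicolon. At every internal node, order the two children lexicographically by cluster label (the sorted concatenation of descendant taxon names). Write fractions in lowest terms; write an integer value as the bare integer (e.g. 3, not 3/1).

((C:8,V:8):27/4,(F:5/2,H:5/2):49/4)

1. join F+H (d=5) ⇒ FH; edges |F|=5/2, |H|=5/2
  updated: d(C,FH)=75/2, d(FH,V)=43/2
2. join C+V (d=16) ⇒ CV; edges |C|=8, |V|=8
  updated: d(CV,FH)=59/2
3. join CV+FH (d=59/2) ⇒ CFHV; edges |CV|=27/4, |FH|=49/4
final tree: ((C:8,V:8):27/4,(F:5/2,H:5/2):49/4)
total length: 40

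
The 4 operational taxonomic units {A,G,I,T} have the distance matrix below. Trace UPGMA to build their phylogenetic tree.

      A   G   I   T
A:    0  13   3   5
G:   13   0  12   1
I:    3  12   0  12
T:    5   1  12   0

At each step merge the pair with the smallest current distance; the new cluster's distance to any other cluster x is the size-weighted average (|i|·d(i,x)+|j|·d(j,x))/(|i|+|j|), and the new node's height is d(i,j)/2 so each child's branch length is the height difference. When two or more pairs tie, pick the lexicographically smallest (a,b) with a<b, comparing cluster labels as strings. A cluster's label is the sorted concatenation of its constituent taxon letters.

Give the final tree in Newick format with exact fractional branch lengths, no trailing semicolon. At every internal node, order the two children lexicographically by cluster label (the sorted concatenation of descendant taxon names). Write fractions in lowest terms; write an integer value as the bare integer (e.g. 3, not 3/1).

((A:3/2,I:3/2):15/4,(G:1/2,T:1/2):19/4)

iteration 1: select G,T (d=1); attach at lengths (1/2, 1/2); label the merged cluster GT
  updated: d(A,GT)=9, d(GT,I)=12
iteration 2: select A,I (d=3); attach at lengths (3/2, 3/2); label the merged cluster AI
  updated: d(AI,GT)=21/2
iteration 3: select AI,GT (d=21/2); attach at lengths (15/4, 19/4); label the merged cluster AGIT
final tree: ((A:3/2,I:3/2):15/4,(G:1/2,T:1/2):19/4)
total length: 25/2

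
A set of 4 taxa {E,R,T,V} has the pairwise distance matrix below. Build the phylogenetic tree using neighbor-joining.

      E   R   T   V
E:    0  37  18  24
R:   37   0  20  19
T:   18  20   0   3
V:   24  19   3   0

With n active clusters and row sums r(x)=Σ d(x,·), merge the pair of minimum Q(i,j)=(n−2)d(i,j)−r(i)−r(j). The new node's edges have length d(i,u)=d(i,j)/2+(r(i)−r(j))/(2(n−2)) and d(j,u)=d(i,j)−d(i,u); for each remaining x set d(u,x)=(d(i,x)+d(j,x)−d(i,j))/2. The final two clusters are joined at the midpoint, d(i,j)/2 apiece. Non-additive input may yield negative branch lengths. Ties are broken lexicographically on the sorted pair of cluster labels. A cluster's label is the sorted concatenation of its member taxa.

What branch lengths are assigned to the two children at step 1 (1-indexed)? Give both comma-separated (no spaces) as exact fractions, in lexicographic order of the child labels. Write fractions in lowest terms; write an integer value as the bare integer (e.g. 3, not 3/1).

step 1: merge (E,T) at d=18, Q=-84; branch lengths E→37/2, T→-1/2; new cluster ET
  updated: d(ET,R)=39/2, d(ET,V)=9/2
step 2: merge (ET,R) at d=39/2, Q=-43; branch lengths ET→5/2, R→17; new cluster ERT
  updated: d(ERT,V)=2
step 3: merge (ERT,V) at d=2; branch lengths ERT→1, V→1; new cluster ERTV
final tree: (((E:37/2,T:-1/2):5/2,R:17):1,V:1)
total length: 79/2

37/2,-1/2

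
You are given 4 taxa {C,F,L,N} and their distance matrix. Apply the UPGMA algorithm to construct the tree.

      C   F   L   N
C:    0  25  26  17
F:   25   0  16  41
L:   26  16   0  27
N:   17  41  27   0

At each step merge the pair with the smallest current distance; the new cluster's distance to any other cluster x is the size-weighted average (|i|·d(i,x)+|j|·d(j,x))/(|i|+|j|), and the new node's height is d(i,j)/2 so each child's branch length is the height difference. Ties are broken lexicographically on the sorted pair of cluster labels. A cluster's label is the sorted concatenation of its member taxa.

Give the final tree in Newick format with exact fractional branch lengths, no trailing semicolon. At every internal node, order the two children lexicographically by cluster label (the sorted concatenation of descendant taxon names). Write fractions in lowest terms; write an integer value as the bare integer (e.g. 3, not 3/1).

iteration 1: select F,L (d=16); attach at lengths (8, 8); label the merged cluster FL
  updated: d(C,FL)=51/2, d(FL,N)=34
iteration 2: select C,N (d=17); attach at lengths (17/2, 17/2); label the merged cluster CN
  updated: d(CN,FL)=119/4
iteration 3: select CN,FL (d=119/4); attach at lengths (51/8, 55/8); label the merged cluster CFLN
final tree: ((C:17/2,N:17/2):51/8,(F:8,L:8):55/8)
total length: 185/4

((C:17/2,N:17/2):51/8,(F:8,L:8):55/8)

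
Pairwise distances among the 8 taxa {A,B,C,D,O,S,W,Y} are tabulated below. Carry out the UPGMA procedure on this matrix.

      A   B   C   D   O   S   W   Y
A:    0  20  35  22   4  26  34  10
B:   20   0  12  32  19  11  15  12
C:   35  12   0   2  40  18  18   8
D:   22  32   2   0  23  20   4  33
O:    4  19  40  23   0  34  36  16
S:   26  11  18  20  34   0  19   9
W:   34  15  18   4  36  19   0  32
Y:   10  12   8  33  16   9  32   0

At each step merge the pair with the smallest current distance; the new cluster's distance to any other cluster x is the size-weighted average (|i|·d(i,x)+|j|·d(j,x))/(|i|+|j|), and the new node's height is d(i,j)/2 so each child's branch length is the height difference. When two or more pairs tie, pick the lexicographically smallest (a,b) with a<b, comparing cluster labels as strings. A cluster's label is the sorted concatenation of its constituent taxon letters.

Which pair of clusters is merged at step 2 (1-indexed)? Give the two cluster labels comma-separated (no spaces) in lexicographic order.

step 1: merge (C,D) at d=2; branch lengths C→1, D→1; new cluster CD
  updated: d(A,CD)=57/2, d(B,CD)=22, d(CD,O)=63/2, d(CD,S)=19, d(CD,W)=11, d(CD,Y)=41/2
step 2: merge (A,O) at d=4; branch lengths A→2, O→2; new cluster AO
  updated: d(AO,B)=39/2, d(AO,CD)=30, d(AO,S)=30, d(AO,W)=35, d(AO,Y)=13
step 3: merge (S,Y) at d=9; branch lengths S→9/2, Y→9/2; new cluster SY
  updated: d(AO,SY)=43/2, d(B,SY)=23/2, d(CD,SY)=79/4, d(SY,W)=51/2
step 4: merge (CD,W) at d=11; branch lengths CD→9/2, W→11/2; new cluster CDW
  updated: d(AO,CDW)=95/3, d(B,CDW)=59/3, d(CDW,SY)=65/3
step 5: merge (B,SY) at d=23/2; branch lengths B→23/4, SY→5/4; new cluster BSY
  updated: d(AO,BSY)=125/6, d(BSY,CDW)=21
step 6: merge (AO,BSY) at d=125/6; branch lengths AO→101/12, BSY→14/3; new cluster ABOSY
  updated: d(ABOSY,CDW)=379/15
step 7: merge (ABOSY,CDW) at d=379/15; branch lengths ABOSY→133/60, CDW→107/15; new cluster ABCDOSWY
final tree: (((A:2,O:2):101/12,(B:23/4,(S:9/2,Y:9/2):5/4):14/3):133/60,((C:1,D:1):9/2,W:11/2):107/15)
total length: 1633/30

A,O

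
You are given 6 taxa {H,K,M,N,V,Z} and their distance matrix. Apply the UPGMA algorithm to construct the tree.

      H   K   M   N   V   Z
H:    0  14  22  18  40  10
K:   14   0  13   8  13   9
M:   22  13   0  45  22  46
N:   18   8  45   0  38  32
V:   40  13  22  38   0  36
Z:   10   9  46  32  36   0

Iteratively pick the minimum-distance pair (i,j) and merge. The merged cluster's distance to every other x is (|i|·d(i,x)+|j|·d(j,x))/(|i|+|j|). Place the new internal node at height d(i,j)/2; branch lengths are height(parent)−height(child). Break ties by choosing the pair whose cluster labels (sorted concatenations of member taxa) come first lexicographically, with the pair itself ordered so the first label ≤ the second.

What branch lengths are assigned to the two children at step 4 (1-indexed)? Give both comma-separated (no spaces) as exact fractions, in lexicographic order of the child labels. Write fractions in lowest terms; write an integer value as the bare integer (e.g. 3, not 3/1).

11,11

iteration 1: select K,N (d=8); attach at lengths (4, 4); label the merged cluster KN
  updated: d(H,KN)=16, d(KN,M)=29, d(KN,V)=51/2, d(KN,Z)=41/2
iteration 2: select H,Z (d=10); attach at lengths (5, 5); label the merged cluster HZ
  updated: d(HZ,KN)=73/4, d(HZ,M)=34, d(HZ,V)=38
iteration 3: select HZ,KN (d=73/4); attach at lengths (33/8, 41/8); label the merged cluster HKNZ
  updated: d(HKNZ,M)=63/2, d(HKNZ,V)=127/4
iteration 4: select M,V (d=22); attach at lengths (11, 11); label the merged cluster MV
  updated: d(HKNZ,MV)=253/8
iteration 5: select HKNZ,MV (d=253/8); attach at lengths (107/16, 77/16); label the merged cluster HKMNVZ
final tree: (((H:5,Z:5):33/8,(K:4,N:4):41/8):107/16,(M:11,V:11):77/16)
total length: 243/4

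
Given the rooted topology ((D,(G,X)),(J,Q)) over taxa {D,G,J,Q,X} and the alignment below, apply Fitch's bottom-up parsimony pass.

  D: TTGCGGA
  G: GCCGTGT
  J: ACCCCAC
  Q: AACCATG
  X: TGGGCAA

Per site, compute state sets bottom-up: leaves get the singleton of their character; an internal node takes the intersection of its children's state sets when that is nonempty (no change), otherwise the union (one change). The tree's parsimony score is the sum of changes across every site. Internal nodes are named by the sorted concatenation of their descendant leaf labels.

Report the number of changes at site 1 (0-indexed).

site 0, node GX: G={G} ∪ X={T} → {G,T} (+1)
site 0, node DGX: D={T} ∩ GX={G,T} → {T} (+0)
site 0, node JQ: J={A} ∩ Q={A} → {A} (+0)
site 0, node DGJQX: DGX={T} ∪ JQ={A} → {A,T} (+1)
site 1, node GX: G={C} ∪ X={G} → {C,G} (+1)
site 1, node DGX: D={T} ∪ GX={C,G} → {C,G,T} (+1)
site 1, node JQ: J={C} ∪ Q={A} → {A,C} (+1)
site 1, node DGJQX: DGX={C,G,T} ∩ JQ={A,C} → {C} (+0)
site 2, node GX: G={C} ∪ X={G} → {C,G} (+1)
site 2, node DGX: D={G} ∩ GX={C,G} → {G} (+0)
site 2, node JQ: J={C} ∩ Q={C} → {C} (+0)
site 2, node DGJQX: DGX={G} ∪ JQ={C} → {C,G} (+1)
site 3, node GX: G={G} ∩ X={G} → {G} (+0)
site 3, node DGX: D={C} ∪ GX={G} → {C,G} (+1)
site 3, node JQ: J={C} ∩ Q={C} → {C} (+0)
site 3, node DGJQX: DGX={C,G} ∩ JQ={C} → {C} (+0)
site 4, node GX: G={T} ∪ X={C} → {C,T} (+1)
site 4, node DGX: D={G} ∪ GX={C,T} → {C,G,T} (+1)
site 4, node JQ: J={C} ∪ Q={A} → {A,C} (+1)
site 4, node DGJQX: DGX={C,G,T} ∩ JQ={A,C} → {C} (+0)
site 5, node GX: G={G} ∪ X={A} → {A,G} (+1)
site 5, node DGX: D={G} ∩ GX={A,G} → {G} (+0)
site 5, node JQ: J={A} ∪ Q={T} → {A,T} (+1)
site 5, node DGJQX: DGX={G} ∪ JQ={A,T} → {A,G,T} (+1)
site 6, node GX: G={T} ∪ X={A} → {A,T} (+1)
site 6, node DGX: D={A} ∩ GX={A,T} → {A} (+0)
site 6, node JQ: J={C} ∪ Q={G} → {C,G} (+1)
site 6, node DGJQX: DGX={A} ∪ JQ={C,G} → {A,C,G} (+1)
per-site changes: [2, 3, 2, 1, 3, 3, 3]; total = 17

3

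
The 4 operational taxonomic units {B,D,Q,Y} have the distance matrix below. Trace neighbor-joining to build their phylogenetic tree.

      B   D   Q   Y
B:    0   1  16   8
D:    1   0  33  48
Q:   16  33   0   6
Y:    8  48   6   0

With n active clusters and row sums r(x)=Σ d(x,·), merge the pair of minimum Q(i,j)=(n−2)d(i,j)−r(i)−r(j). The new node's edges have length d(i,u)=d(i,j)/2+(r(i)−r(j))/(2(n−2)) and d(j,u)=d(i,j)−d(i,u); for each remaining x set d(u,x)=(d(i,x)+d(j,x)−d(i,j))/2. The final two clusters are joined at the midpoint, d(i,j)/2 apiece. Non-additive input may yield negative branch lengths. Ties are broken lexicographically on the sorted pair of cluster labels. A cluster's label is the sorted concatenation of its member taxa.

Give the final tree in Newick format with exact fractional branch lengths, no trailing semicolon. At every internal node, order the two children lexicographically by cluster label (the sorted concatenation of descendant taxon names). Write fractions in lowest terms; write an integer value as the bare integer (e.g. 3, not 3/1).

(((B:-55/4,D:59/4):91/4,Q:5/4):19/8,Y:19/8)

iteration 1: select B,D (d=1, Q=-105); attach at lengths (-55/4, 59/4); label the merged cluster BD
  updated: d(BD,Q)=24, d(BD,Y)=55/2
iteration 2: select BD,Q (d=24, Q=-115/2); attach at lengths (91/4, 5/4); label the merged cluster BDQ
  updated: d(BDQ,Y)=19/4
iteration 3: select BDQ,Y (d=19/4); attach at lengths (19/8, 19/8); label the merged cluster BDQY
final tree: (((B:-55/4,D:59/4):91/4,Q:5/4):19/8,Y:19/8)
total length: 119/4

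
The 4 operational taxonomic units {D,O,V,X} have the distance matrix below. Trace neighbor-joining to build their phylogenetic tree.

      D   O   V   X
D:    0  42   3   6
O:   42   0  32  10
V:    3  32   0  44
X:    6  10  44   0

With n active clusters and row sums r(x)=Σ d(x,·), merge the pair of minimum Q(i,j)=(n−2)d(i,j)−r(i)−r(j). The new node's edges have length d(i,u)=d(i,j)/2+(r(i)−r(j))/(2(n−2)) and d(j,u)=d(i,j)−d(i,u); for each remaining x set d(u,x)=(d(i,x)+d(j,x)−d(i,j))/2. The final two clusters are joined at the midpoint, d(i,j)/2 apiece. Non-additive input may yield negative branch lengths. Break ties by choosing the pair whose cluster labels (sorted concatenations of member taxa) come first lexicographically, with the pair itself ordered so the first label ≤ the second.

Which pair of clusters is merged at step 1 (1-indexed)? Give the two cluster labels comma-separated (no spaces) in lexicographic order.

D,V

iteration 1: select D,V (d=3, Q=-124); attach at lengths (-11/2, 17/2); label the merged cluster DV
  updated: d(DV,O)=71/2, d(DV,X)=47/2
iteration 2: select DV,O (d=71/2, Q=-69); attach at lengths (49/2, 11); label the merged cluster DOV
  updated: d(DOV,X)=-1
iteration 3: select DOV,X (d=-1); attach at lengths (-1/2, -1/2); label the merged cluster DOVX
final tree: (((D:-11/2,V:17/2):49/2,O:11):-1/2,X:-1/2)
total length: 75/2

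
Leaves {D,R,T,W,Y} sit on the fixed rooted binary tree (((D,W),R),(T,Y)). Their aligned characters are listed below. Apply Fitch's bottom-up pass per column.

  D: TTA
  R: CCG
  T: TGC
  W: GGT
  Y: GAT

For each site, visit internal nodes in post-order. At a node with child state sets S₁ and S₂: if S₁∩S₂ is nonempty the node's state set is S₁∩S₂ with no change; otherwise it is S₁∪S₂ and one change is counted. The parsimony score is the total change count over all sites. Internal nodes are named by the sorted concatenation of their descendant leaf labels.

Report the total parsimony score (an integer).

9

DW@0: {T} ∪ {G} = {G,T} (union, +1)
DRW@0: {G,T} ∪ {C} = {C,G,T} (union, +1)
TY@0: {T} ∪ {G} = {G,T} (union, +1)
DRTWY@0: {C,G,T} ∩ {G,T} = {G,T} (intersection, +0)
DW@1: {T} ∪ {G} = {G,T} (union, +1)
DRW@1: {G,T} ∪ {C} = {C,G,T} (union, +1)
TY@1: {G} ∪ {A} = {A,G} (union, +1)
DRTWY@1: {C,G,T} ∩ {A,G} = {G} (intersection, +0)
DW@2: {A} ∪ {T} = {A,T} (union, +1)
DRW@2: {A,T} ∪ {G} = {A,G,T} (union, +1)
TY@2: {C} ∪ {T} = {C,T} (union, +1)
DRTWY@2: {A,G,T} ∩ {C,T} = {T} (intersection, +0)
per-site changes: [3, 3, 3]; total = 9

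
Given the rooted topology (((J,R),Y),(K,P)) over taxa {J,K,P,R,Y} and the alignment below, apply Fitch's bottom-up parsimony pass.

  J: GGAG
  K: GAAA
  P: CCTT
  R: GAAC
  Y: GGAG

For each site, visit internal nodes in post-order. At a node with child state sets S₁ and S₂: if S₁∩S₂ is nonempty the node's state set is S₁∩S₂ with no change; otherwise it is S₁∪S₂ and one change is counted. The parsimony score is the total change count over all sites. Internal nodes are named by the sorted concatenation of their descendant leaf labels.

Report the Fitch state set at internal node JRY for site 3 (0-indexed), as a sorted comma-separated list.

[col 0] JR: children J:{G}, R:{G} ∩→ {G}; cost 0
[col 0] JRY: children JR:{G}, Y:{G} ∩→ {G}; cost 0
[col 0] KP: children K:{G}, P:{C} ∪→ {C,G}; cost 1
[col 0] JKPRY: children JRY:{G}, KP:{C,G} ∩→ {G}; cost 0
[col 1] JR: children J:{G}, R:{A} ∪→ {A,G}; cost 1
[col 1] JRY: children JR:{A,G}, Y:{G} ∩→ {G}; cost 0
[col 1] KP: children K:{A}, P:{C} ∪→ {A,C}; cost 1
[col 1] JKPRY: children JRY:{G}, KP:{A,C} ∪→ {A,C,G}; cost 1
[col 2] JR: children J:{A}, R:{A} ∩→ {A}; cost 0
[col 2] JRY: children JR:{A}, Y:{A} ∩→ {A}; cost 0
[col 2] KP: children K:{A}, P:{T} ∪→ {A,T}; cost 1
[col 2] JKPRY: children JRY:{A}, KP:{A,T} ∩→ {A}; cost 0
[col 3] JR: children J:{G}, R:{C} ∪→ {C,G}; cost 1
[col 3] JRY: children JR:{C,G}, Y:{G} ∩→ {G}; cost 0
[col 3] KP: children K:{A}, P:{T} ∪→ {A,T}; cost 1
[col 3] JKPRY: children JRY:{G}, KP:{A,T} ∪→ {A,G,T}; cost 1
per-site changes: [1, 3, 1, 3]; total = 8

G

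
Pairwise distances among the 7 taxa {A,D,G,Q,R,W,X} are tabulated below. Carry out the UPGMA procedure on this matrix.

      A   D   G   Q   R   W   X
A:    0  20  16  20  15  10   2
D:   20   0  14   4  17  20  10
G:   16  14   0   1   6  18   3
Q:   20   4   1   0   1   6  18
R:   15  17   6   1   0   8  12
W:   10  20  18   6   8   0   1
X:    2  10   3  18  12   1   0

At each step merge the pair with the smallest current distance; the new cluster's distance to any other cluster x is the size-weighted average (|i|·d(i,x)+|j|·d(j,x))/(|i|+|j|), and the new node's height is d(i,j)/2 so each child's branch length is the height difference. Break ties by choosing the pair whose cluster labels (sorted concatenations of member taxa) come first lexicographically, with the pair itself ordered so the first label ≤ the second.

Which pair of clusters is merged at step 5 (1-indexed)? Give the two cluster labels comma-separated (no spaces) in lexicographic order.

iteration 1: select G,Q (d=1); attach at lengths (1/2, 1/2); label the merged cluster GQ
  updated: d(A,GQ)=18, d(D,GQ)=9, d(GQ,R)=7/2, d(GQ,W)=12, d(GQ,X)=21/2
iteration 2: select W,X (d=1); attach at lengths (1/2, 1/2); label the merged cluster WX
  updated: d(A,WX)=6, d(D,WX)=15, d(GQ,WX)=45/4, d(R,WX)=10
iteration 3: select GQ,R (d=7/2); attach at lengths (5/4, 7/4); label the merged cluster GQR
  updated: d(A,GQR)=17, d(D,GQR)=35/3, d(GQR,WX)=65/6
iteration 4: select A,WX (d=6); attach at lengths (3, 5/2); label the merged cluster AWX
  updated: d(AWX,D)=50/3, d(AWX,GQR)=116/9
iteration 5: select D,GQR (d=35/3); attach at lengths (35/6, 49/12); label the merged cluster DGQR
  updated: d(AWX,DGQR)=83/6
iteration 6: select AWX,DGQR (d=83/6); attach at lengths (47/12, 13/12); label the merged cluster ADGQRWX
final tree: ((A:3,(W:1/2,X:1/2):5/2):47/12,(D:35/6,((G:1/2,Q:1/2):5/4,R:7/4):49/12):13/12)
total length: 305/12

D,GQR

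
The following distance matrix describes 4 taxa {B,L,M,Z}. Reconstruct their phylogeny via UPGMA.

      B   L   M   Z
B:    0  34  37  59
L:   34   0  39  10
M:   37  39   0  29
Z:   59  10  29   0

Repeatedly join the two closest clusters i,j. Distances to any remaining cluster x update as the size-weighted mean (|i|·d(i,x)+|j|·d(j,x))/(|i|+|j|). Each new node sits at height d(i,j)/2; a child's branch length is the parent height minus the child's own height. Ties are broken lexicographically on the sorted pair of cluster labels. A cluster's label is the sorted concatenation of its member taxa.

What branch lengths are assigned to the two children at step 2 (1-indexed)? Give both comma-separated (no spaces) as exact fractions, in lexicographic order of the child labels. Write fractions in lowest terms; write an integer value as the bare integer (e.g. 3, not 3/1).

iteration 1: select L,Z (d=10); attach at lengths (5, 5); label the merged cluster LZ
  updated: d(B,LZ)=93/2, d(LZ,M)=34
iteration 2: select LZ,M (d=34); attach at lengths (12, 17); label the merged cluster LMZ
  updated: d(B,LMZ)=130/3
iteration 3: select B,LMZ (d=130/3); attach at lengths (65/3, 14/3); label the merged cluster BLMZ
final tree: (B:65/3,((L:5,Z:5):12,M:17):14/3)
total length: 196/3

12,17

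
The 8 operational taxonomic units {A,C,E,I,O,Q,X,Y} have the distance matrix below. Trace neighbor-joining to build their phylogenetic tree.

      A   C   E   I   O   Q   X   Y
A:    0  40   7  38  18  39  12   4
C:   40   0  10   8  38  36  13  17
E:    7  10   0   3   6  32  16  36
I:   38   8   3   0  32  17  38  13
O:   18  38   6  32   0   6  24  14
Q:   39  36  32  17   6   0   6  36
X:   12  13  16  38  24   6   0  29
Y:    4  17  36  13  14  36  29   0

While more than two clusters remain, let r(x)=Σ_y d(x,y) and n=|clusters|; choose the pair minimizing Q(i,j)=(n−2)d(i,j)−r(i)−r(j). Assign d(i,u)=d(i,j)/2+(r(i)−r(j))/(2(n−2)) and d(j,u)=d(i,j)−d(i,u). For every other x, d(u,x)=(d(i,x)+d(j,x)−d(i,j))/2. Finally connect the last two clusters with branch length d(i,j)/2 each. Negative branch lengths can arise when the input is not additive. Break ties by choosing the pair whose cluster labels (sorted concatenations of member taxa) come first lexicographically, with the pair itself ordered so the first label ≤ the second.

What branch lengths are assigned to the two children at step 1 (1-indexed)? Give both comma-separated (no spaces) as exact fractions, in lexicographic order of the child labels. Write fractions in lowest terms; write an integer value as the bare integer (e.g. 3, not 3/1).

1. join A+Y (d=4, Q=-283) ⇒ AY; edges |A|=11/4, |Y|=5/4
  updated: d(AY,C)=53/2, d(AY,E)=39/2, d(AY,I)=47/2, d(AY,O)=14, d(AY,Q)=71/2, d(AY,X)=37/2
2. join O+Q (d=6, Q=-445/2) ⇒ OQ; edges |O|=7/4, |Q|=17/4
  updated: d(AY,OQ)=87/4, d(C,OQ)=34, d(E,OQ)=16, d(I,OQ)=43/2, d(OQ,X)=12
3. join OQ+X (d=12, Q=-619/4) ⇒ OQX; edges |OQ|=223/32, |X|=161/32
  updated: d(AY,OQX)=113/8, d(C,OQX)=35/2, d(E,OQX)=10, d(I,OQX)=95/4
4. join AY+OQX (d=113/8, Q=-853/8) ⇒ AOQXY; edges |AY|=485/48, |OQX|=193/48
  updated: d(AOQXY,C)=239/16, d(AOQXY,E)=123/16, d(AOQXY,I)=265/16
5. join AOQXY+E (d=123/16, Q=-89/2) ⇒ AEOQXY; edges |AOQXY|=271/32, |E|=-25/32
  updated: d(AEOQXY,C)=69/8, d(AEOQXY,I)=95/16
6. join AEOQXY+C (d=69/8, Q=-361/16) ⇒ ACEOQXY; edges |AEOQXY|=105/32, |C|=171/32
  updated: d(ACEOQXY,I)=85/32
7. join ACEOQXY+I (d=85/32) ⇒ ACEIOQXY; edges |ACEOQXY|=85/64, |I|=85/64
final tree: (((((A:11/4,Y:5/4):485/48,((O:7/4,Q:17/4):223/32,X:161/32):193/48):271/32,E:-25/32):105/32,C:171/32):85/64,I:85/64)
total length: 1763/32

11/4,5/4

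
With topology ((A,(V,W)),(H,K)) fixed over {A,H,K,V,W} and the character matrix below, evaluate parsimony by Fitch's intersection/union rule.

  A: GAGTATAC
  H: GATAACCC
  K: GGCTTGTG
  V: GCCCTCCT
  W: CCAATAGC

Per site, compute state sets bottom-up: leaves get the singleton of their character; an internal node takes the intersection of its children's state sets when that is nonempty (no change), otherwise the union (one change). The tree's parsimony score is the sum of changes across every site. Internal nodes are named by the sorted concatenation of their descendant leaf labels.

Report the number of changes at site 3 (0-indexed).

[col 0] VW: children V:{G}, W:{C} ∪→ {C,G}; cost 1
[col 0] AVW: children A:{G}, VW:{C,G} ∩→ {G}; cost 0
[col 0] HK: children H:{G}, K:{G} ∩→ {G}; cost 0
[col 0] AHKVW: children AVW:{G}, HK:{G} ∩→ {G}; cost 0
[col 1] VW: children V:{C}, W:{C} ∩→ {C}; cost 0
[col 1] AVW: children A:{A}, VW:{C} ∪→ {A,C}; cost 1
[col 1] HK: children H:{A}, K:{G} ∪→ {A,G}; cost 1
[col 1] AHKVW: children AVW:{A,C}, HK:{A,G} ∩→ {A}; cost 0
[col 2] VW: children V:{C}, W:{A} ∪→ {A,C}; cost 1
[col 2] AVW: children A:{G}, VW:{A,C} ∪→ {A,C,G}; cost 1
[col 2] HK: children H:{T}, K:{C} ∪→ {C,T}; cost 1
[col 2] AHKVW: children AVW:{A,C,G}, HK:{C,T} ∩→ {C}; cost 0
[col 3] VW: children V:{C}, W:{A} ∪→ {A,C}; cost 1
[col 3] AVW: children A:{T}, VW:{A,C} ∪→ {A,C,T}; cost 1
[col 3] HK: children H:{A}, K:{T} ∪→ {A,T}; cost 1
[col 3] AHKVW: children AVW:{A,C,T}, HK:{A,T} ∩→ {A,T}; cost 0
[col 4] VW: children V:{T}, W:{T} ∩→ {T}; cost 0
[col 4] AVW: children A:{A}, VW:{T} ∪→ {A,T}; cost 1
[col 4] HK: children H:{A}, K:{T} ∪→ {A,T}; cost 1
[col 4] AHKVW: children AVW:{A,T}, HK:{A,T} ∩→ {A,T}; cost 0
[col 5] VW: children V:{C}, W:{A} ∪→ {A,C}; cost 1
[col 5] AVW: children A:{T}, VW:{A,C} ∪→ {A,C,T}; cost 1
[col 5] HK: children H:{C}, K:{G} ∪→ {C,G}; cost 1
[col 5] AHKVW: children AVW:{A,C,T}, HK:{C,G} ∩→ {C}; cost 0
[col 6] VW: children V:{C}, W:{G} ∪→ {C,G}; cost 1
[col 6] AVW: children A:{A}, VW:{C,G} ∪→ {A,C,G}; cost 1
[col 6] HK: children H:{C}, K:{T} ∪→ {C,T}; cost 1
[col 6] AHKVW: children AVW:{A,C,G}, HK:{C,T} ∩→ {C}; cost 0
[col 7] VW: children V:{T}, W:{C} ∪→ {C,T}; cost 1
[col 7] AVW: children A:{C}, VW:{C,T} ∩→ {C}; cost 0
[col 7] HK: children H:{C}, K:{G} ∪→ {C,G}; cost 1
[col 7] AHKVW: children AVW:{C}, HK:{C,G} ∩→ {C}; cost 0
per-site changes: [1, 2, 3, 3, 2, 3, 3, 2]; total = 19

3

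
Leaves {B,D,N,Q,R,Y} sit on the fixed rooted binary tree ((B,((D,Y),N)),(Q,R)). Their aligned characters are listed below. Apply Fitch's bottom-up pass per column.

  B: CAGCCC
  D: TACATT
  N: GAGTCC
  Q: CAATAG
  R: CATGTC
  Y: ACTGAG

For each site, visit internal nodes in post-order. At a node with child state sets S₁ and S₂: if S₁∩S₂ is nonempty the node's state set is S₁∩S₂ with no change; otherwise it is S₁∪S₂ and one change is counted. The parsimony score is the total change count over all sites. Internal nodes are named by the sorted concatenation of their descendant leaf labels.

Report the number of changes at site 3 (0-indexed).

DY@0: {T} ∪ {A} = {A,T} (union, +1)
DNY@0: {A,T} ∪ {G} = {A,G,T} (union, +1)
BDNY@0: {C} ∪ {A,G,T} = {A,C,G,T} (union, +1)
QR@0: {C} ∩ {C} = {C} (intersection, +0)
BDNQRY@0: {A,C,G,T} ∩ {C} = {C} (intersection, +0)
DY@1: {A} ∪ {C} = {A,C} (union, +1)
DNY@1: {A,C} ∩ {A} = {A} (intersection, +0)
BDNY@1: {A} ∩ {A} = {A} (intersection, +0)
QR@1: {A} ∩ {A} = {A} (intersection, +0)
BDNQRY@1: {A} ∩ {A} = {A} (intersection, +0)
DY@2: {C} ∪ {T} = {C,T} (union, +1)
DNY@2: {C,T} ∪ {G} = {C,G,T} (union, +1)
BDNY@2: {G} ∩ {C,G,T} = {G} (intersection, +0)
QR@2: {A} ∪ {T} = {A,T} (union, +1)
BDNQRY@2: {G} ∪ {A,T} = {A,G,T} (union, +1)
DY@3: {A} ∪ {G} = {A,G} (union, +1)
DNY@3: {A,G} ∪ {T} = {A,G,T} (union, +1)
BDNY@3: {C} ∪ {A,G,T} = {A,C,G,T} (union, +1)
QR@3: {T} ∪ {G} = {G,T} (union, +1)
BDNQRY@3: {A,C,G,T} ∩ {G,T} = {G,T} (intersection, +0)
DY@4: {T} ∪ {A} = {A,T} (union, +1)
DNY@4: {A,T} ∪ {C} = {A,C,T} (union, +1)
BDNY@4: {C} ∩ {A,C,T} = {C} (intersection, +0)
QR@4: {A} ∪ {T} = {A,T} (union, +1)
BDNQRY@4: {C} ∪ {A,T} = {A,C,T} (union, +1)
DY@5: {T} ∪ {G} = {G,T} (union, +1)
DNY@5: {G,T} ∪ {C} = {C,G,T} (union, +1)
BDNY@5: {C} ∩ {C,G,T} = {C} (intersection, +0)
QR@5: {G} ∪ {C} = {C,G} (union, +1)
BDNQRY@5: {C} ∩ {C,G} = {C} (intersection, +0)
per-site changes: [3, 1, 4, 4, 4, 3]; total = 19

4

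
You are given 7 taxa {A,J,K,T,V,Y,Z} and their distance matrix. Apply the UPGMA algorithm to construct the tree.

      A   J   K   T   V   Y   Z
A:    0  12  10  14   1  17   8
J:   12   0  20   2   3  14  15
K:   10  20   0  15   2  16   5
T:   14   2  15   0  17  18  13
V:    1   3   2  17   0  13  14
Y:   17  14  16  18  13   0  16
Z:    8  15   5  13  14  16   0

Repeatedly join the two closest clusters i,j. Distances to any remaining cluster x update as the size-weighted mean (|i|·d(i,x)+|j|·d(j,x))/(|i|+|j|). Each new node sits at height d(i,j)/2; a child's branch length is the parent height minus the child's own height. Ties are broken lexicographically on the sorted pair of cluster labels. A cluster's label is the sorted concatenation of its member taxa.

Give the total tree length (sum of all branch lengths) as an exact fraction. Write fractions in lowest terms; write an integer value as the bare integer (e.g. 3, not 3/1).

1. join A+V (d=1) ⇒ AV; edges |A|=1/2, |V|=1/2
  updated: d(AV,J)=15/2, d(AV,K)=6, d(AV,T)=31/2, d(AV,Y)=15, d(AV,Z)=11
2. join J+T (d=2) ⇒ JT; edges |J|=1, |T|=1
  updated: d(AV,JT)=23/2, d(JT,K)=35/2, d(JT,Y)=16, d(JT,Z)=14
3. join K+Z (d=5) ⇒ KZ; edges |K|=5/2, |Z|=5/2
  updated: d(AV,KZ)=17/2, d(JT,KZ)=63/4, d(KZ,Y)=16
4. join AV+KZ (d=17/2) ⇒ AKVZ; edges |AV|=15/4, |KZ|=7/4
  updated: d(AKVZ,JT)=109/8, d(AKVZ,Y)=31/2
5. join AKVZ+JT (d=109/8) ⇒ AJKTVZ; edges |AKVZ|=41/16, |JT|=93/16
  updated: d(AJKTVZ,Y)=47/3
6. join AJKTVZ+Y (d=47/3) ⇒ AJKTVYZ; edges |AJKTVZ|=49/48, |Y|=47/6
final tree: ((((A:1/2,V:1/2):15/4,(K:5/2,Z:5/2):7/4):41/16,(J:1,T:1):93/16):49/48,Y:47/6)
total length: 1475/48

1475/48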